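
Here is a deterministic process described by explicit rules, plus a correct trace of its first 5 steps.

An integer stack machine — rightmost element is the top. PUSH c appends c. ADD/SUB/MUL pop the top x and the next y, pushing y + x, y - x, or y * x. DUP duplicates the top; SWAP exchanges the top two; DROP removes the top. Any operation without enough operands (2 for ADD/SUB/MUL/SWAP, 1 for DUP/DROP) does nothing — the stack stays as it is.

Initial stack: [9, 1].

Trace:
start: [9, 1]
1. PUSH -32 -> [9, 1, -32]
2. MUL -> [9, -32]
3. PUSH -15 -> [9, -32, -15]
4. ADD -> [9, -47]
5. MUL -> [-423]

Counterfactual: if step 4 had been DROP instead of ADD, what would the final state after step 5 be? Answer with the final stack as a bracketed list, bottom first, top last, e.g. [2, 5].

(re-executing from step 4 with the substitution; state before step 4: [9, -32, -15])
4. DROP -> [9, -32]
5. MUL -> [-288]

[-288]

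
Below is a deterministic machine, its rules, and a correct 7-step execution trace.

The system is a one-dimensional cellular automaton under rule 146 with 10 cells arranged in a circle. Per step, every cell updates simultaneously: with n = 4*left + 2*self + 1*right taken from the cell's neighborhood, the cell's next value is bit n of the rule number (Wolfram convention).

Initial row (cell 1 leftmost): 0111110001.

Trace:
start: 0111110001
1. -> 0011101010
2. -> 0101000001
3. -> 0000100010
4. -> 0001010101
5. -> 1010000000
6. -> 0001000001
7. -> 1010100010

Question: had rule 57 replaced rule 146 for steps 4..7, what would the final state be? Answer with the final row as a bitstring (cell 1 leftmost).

1010010101

(re-executing steps 4..7 under rule 57; state before step 4: 0000100010)
4. -> 1110011001
5. -> 0001010101
6. -> 1100101010
7. -> 1010010101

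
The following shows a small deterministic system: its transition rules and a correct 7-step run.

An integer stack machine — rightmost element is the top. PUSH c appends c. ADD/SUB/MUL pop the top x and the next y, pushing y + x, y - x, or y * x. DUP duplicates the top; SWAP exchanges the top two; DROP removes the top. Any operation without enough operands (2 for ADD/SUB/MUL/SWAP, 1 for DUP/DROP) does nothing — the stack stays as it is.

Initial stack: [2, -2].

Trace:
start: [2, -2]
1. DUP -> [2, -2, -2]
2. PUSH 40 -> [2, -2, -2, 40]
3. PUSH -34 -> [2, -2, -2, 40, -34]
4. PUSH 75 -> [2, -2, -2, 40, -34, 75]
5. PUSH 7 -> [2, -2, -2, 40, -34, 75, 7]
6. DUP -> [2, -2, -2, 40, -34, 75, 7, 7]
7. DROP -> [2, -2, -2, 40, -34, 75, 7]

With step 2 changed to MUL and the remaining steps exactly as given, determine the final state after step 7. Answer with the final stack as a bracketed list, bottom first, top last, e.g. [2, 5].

(re-executing from step 2 with the substitution; state before step 2: [2, -2, -2])
2. MUL -> [2, 4]
3. PUSH -34 -> [2, 4, -34]
4. PUSH 75 -> [2, 4, -34, 75]
5. PUSH 7 -> [2, 4, -34, 75, 7]
6. DUP -> [2, 4, -34, 75, 7, 7]
7. DROP -> [2, 4, -34, 75, 7]

[2, 4, -34, 75, 7]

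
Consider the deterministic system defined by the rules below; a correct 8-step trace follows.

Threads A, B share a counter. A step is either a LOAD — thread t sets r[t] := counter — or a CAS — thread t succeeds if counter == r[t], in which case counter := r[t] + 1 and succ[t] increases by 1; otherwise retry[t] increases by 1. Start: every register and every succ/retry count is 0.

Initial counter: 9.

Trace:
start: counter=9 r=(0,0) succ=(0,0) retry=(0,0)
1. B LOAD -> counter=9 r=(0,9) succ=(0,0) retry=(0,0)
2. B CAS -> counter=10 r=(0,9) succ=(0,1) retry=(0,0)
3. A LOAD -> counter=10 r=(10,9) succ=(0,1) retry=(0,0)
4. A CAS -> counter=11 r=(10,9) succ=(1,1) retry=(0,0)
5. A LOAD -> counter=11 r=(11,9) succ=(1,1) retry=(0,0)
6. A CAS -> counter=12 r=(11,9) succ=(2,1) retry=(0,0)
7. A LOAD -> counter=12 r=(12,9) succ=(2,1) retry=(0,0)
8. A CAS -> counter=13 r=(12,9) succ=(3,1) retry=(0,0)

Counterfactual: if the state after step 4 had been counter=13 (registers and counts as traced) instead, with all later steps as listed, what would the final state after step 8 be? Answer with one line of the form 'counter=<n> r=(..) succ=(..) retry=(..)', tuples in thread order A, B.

counter=15 r=(14,9) succ=(3,1) retry=(0,0)

state after step 4 := counter=13 r=(10,9) succ=(1,1) retry=(0,0)
5. A LOAD -> counter=13 r=(13,9) succ=(1,1) retry=(0,0)
6. A CAS -> counter=14 r=(13,9) succ=(2,1) retry=(0,0)
7. A LOAD -> counter=14 r=(14,9) succ=(2,1) retry=(0,0)
8. A CAS -> counter=15 r=(14,9) succ=(3,1) retry=(0,0)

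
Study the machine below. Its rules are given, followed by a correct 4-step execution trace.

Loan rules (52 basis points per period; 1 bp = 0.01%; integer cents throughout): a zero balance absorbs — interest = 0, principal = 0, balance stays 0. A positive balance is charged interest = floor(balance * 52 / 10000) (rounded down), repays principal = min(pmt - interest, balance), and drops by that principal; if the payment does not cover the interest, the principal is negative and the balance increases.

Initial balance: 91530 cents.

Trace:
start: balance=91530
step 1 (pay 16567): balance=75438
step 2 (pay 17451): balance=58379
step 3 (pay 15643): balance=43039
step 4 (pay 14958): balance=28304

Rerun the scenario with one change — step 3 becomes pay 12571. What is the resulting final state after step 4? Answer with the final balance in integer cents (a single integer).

(re-executing from step 3 with the substitution; state before step 3: balance=58379)
step 3 (pay 12571): balance=46111
step 4 (pay 14958): balance=31392

31392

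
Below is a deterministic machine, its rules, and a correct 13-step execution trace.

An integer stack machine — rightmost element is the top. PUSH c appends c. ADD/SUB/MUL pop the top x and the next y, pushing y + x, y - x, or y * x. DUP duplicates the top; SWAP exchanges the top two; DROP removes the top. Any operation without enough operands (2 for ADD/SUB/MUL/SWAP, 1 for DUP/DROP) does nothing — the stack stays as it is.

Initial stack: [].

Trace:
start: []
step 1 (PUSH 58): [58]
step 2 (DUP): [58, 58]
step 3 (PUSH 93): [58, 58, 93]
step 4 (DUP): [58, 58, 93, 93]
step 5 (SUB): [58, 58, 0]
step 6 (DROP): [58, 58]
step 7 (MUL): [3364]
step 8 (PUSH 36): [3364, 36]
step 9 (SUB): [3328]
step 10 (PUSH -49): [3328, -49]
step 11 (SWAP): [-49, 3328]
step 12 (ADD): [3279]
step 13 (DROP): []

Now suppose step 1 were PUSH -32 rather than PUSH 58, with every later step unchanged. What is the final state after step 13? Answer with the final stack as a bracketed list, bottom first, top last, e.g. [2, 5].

[]

(re-executing from step 1 with the substitution; state before step 1: [])
step 1 (PUSH -32): [-32]
step 2 (DUP): [-32, -32]
step 3 (PUSH 93): [-32, -32, 93]
step 4 (DUP): [-32, -32, 93, 93]
step 5 (SUB): [-32, -32, 0]
step 6 (DROP): [-32, -32]
step 7 (MUL): [1024]
step 8 (PUSH 36): [1024, 36]
step 9 (SUB): [988]
step 10 (PUSH -49): [988, -49]
step 11 (SWAP): [-49, 988]
step 12 (ADD): [939]
step 13 (DROP): []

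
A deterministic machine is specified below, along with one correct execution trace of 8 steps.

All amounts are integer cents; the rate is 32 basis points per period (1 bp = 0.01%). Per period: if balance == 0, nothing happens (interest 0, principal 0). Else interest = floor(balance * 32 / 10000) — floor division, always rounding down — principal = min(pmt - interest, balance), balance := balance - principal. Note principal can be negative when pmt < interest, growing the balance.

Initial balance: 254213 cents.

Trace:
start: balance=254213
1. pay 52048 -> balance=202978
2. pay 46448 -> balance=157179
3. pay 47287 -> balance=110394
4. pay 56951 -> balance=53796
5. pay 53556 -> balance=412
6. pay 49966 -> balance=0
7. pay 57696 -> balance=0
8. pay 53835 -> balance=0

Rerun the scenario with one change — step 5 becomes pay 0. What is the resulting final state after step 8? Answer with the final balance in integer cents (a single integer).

0

(re-executing from step 5 with the substitution; state before step 5: balance=53796)
5. pay 0 -> balance=53968
6. pay 49966 -> balance=4174
7. pay 57696 -> balance=0
8. pay 53835 -> balance=0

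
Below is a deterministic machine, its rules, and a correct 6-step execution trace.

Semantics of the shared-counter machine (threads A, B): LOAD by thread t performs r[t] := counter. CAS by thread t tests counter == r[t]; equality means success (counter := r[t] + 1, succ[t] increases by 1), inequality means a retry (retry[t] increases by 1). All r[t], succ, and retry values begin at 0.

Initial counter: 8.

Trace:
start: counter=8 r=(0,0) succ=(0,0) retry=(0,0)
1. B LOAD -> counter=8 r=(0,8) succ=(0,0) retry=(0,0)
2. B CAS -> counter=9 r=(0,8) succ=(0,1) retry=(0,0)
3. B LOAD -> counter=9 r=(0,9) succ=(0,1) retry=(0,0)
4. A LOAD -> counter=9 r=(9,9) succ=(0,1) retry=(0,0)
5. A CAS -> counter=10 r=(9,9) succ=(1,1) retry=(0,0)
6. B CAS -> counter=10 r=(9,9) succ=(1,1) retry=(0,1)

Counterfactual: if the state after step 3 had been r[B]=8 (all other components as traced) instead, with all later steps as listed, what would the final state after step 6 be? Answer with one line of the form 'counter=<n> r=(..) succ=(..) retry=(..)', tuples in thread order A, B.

counter=10 r=(9,8) succ=(1,1) retry=(0,1)

state after step 3 := counter=9 r=(0,8) succ=(0,1) retry=(0,0)
4. A LOAD -> counter=9 r=(9,8) succ=(0,1) retry=(0,0)
5. A CAS -> counter=10 r=(9,8) succ=(1,1) retry=(0,0)
6. B CAS -> counter=10 r=(9,8) succ=(1,1) retry=(0,1)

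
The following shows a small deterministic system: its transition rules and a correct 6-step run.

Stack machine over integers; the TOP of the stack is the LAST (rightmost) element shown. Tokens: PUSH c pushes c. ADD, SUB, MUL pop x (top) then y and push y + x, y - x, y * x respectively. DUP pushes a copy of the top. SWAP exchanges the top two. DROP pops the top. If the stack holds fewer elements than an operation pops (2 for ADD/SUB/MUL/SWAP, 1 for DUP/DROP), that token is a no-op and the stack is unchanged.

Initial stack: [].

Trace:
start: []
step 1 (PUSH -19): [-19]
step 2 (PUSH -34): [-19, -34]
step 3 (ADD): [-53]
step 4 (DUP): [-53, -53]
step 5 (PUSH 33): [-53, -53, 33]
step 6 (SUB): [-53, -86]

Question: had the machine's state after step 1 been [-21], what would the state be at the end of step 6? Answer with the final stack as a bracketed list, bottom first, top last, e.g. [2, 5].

[-55, -88]

state after step 1 := [-21]
step 2 (PUSH -34): [-21, -34]
step 3 (ADD): [-55]
step 4 (DUP): [-55, -55]
step 5 (PUSH 33): [-55, -55, 33]
step 6 (SUB): [-55, -88]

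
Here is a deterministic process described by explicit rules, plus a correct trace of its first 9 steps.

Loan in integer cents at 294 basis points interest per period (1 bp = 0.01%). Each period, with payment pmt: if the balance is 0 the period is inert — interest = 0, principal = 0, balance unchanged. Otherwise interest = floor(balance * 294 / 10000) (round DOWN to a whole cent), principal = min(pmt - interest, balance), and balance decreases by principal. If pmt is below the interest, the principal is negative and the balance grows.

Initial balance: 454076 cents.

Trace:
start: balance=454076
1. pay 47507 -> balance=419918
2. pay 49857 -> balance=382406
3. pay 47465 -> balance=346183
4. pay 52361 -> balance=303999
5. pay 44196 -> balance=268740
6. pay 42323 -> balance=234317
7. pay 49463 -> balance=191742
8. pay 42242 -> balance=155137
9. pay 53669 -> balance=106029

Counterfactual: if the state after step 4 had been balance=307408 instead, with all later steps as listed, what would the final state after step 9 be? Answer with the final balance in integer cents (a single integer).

109970

state after step 4 := balance=307408
5. pay 44196 -> balance=272249
6. pay 42323 -> balance=237930
7. pay 49463 -> balance=195462
8. pay 42242 -> balance=158966
9. pay 53669 -> balance=109970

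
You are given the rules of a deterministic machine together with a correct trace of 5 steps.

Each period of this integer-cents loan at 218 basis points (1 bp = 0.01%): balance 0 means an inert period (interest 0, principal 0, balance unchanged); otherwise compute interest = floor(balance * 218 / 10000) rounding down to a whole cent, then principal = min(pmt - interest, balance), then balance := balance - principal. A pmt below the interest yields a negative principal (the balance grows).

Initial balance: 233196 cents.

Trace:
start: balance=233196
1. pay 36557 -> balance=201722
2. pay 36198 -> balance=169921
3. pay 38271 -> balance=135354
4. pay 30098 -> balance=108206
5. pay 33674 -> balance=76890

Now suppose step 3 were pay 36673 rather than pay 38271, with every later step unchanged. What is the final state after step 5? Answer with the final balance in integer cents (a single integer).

(re-executing from step 3 with the substitution; state before step 3: balance=169921)
3. pay 36673 -> balance=136952
4. pay 30098 -> balance=109839
5. pay 33674 -> balance=78559

78559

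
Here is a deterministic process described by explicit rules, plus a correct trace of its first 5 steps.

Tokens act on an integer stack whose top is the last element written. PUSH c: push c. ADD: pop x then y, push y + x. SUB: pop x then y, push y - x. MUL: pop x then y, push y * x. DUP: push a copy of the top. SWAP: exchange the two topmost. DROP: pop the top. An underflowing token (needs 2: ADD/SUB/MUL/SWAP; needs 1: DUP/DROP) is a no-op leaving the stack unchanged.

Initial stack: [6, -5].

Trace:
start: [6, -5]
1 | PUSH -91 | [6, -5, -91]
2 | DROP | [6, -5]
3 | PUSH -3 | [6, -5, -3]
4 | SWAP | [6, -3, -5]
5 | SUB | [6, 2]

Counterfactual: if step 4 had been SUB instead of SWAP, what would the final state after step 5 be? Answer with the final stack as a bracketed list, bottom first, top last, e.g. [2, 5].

[8]

(re-executing from step 4 with the substitution; state before step 4: [6, -5, -3])
4 | SUB | [6, -2]
5 | SUB | [8]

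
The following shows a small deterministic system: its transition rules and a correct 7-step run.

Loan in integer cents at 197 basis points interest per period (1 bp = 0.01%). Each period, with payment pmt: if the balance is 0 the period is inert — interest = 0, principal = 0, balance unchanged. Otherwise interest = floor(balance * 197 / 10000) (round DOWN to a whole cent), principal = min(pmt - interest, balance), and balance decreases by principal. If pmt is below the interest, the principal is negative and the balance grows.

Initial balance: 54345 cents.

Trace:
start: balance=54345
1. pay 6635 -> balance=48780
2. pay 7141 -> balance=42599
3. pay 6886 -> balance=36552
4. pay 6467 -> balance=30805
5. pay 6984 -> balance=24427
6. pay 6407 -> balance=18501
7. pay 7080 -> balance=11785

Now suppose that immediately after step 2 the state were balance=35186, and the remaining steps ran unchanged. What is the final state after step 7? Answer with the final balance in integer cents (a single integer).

state after step 2 := balance=35186
3. pay 6886 -> balance=28993
4. pay 6467 -> balance=23097
5. pay 6984 -> balance=16568
6. pay 6407 -> balance=10487
7. pay 7080 -> balance=3613

3613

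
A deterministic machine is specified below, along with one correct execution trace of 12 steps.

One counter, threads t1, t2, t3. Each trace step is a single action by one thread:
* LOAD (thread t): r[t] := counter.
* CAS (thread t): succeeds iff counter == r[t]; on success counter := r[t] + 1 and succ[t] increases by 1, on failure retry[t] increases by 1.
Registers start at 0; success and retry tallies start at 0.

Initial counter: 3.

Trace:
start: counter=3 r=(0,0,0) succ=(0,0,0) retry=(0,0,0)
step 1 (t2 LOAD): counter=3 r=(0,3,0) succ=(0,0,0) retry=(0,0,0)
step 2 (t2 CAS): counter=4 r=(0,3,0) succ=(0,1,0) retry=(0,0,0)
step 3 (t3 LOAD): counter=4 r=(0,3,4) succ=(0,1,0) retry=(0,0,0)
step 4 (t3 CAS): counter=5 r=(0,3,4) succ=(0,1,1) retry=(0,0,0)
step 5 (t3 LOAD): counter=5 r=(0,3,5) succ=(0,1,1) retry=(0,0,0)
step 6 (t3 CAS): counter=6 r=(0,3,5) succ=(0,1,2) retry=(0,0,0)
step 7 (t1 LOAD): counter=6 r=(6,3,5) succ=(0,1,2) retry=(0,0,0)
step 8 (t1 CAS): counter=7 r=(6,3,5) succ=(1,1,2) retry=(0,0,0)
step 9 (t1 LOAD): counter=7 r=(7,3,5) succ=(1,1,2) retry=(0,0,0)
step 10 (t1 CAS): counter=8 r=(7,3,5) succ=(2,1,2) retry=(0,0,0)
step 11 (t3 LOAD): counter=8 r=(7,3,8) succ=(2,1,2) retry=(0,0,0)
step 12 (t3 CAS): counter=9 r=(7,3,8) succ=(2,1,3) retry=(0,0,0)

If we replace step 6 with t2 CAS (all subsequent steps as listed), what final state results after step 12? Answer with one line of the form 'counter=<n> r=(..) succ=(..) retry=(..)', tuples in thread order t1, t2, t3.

(re-executing from step 6 with the substitution; state before step 6: counter=5 r=(0,3,5) succ=(0,1,1) retry=(0,0,0))
step 6 (t2 CAS): counter=5 r=(0,3,5) succ=(0,1,1) retry=(0,1,0)
step 7 (t1 LOAD): counter=5 r=(5,3,5) succ=(0,1,1) retry=(0,1,0)
step 8 (t1 CAS): counter=6 r=(5,3,5) succ=(1,1,1) retry=(0,1,0)
step 9 (t1 LOAD): counter=6 r=(6,3,5) succ=(1,1,1) retry=(0,1,0)
step 10 (t1 CAS): counter=7 r=(6,3,5) succ=(2,1,1) retry=(0,1,0)
step 11 (t3 LOAD): counter=7 r=(6,3,7) succ=(2,1,1) retry=(0,1,0)
step 12 (t3 CAS): counter=8 r=(6,3,7) succ=(2,1,2) retry=(0,1,0)

counter=8 r=(6,3,7) succ=(2,1,2) retry=(0,1,0)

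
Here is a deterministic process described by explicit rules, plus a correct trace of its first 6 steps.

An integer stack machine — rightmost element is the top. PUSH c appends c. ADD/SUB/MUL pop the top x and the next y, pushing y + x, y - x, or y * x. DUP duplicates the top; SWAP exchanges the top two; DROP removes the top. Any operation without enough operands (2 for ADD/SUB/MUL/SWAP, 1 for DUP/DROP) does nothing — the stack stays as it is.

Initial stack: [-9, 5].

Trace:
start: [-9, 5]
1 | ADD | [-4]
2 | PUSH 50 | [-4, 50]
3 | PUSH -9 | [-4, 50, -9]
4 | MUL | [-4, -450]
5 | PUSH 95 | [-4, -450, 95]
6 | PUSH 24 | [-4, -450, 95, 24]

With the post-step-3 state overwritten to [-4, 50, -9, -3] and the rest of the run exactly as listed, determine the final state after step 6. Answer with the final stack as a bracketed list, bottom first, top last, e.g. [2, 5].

state after step 3 := [-4, 50, -9, -3]
4 | MUL | [-4, 50, 27]
5 | PUSH 95 | [-4, 50, 27, 95]
6 | PUSH 24 | [-4, 50, 27, 95, 24]

[-4, 50, 27, 95, 24]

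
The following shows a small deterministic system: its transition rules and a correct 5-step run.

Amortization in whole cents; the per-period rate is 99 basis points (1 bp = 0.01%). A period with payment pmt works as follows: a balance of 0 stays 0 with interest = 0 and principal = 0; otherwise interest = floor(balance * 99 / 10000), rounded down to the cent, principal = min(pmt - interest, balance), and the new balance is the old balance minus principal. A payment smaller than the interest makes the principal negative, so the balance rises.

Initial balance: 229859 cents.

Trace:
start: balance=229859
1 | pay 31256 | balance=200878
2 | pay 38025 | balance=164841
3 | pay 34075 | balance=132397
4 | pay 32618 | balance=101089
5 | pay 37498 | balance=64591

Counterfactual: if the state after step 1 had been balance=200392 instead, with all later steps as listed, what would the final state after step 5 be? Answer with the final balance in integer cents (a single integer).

64086

state after step 1 := balance=200392
2 | pay 38025 | balance=164350
3 | pay 34075 | balance=131902
4 | pay 32618 | balance=100589
5 | pay 37498 | balance=64086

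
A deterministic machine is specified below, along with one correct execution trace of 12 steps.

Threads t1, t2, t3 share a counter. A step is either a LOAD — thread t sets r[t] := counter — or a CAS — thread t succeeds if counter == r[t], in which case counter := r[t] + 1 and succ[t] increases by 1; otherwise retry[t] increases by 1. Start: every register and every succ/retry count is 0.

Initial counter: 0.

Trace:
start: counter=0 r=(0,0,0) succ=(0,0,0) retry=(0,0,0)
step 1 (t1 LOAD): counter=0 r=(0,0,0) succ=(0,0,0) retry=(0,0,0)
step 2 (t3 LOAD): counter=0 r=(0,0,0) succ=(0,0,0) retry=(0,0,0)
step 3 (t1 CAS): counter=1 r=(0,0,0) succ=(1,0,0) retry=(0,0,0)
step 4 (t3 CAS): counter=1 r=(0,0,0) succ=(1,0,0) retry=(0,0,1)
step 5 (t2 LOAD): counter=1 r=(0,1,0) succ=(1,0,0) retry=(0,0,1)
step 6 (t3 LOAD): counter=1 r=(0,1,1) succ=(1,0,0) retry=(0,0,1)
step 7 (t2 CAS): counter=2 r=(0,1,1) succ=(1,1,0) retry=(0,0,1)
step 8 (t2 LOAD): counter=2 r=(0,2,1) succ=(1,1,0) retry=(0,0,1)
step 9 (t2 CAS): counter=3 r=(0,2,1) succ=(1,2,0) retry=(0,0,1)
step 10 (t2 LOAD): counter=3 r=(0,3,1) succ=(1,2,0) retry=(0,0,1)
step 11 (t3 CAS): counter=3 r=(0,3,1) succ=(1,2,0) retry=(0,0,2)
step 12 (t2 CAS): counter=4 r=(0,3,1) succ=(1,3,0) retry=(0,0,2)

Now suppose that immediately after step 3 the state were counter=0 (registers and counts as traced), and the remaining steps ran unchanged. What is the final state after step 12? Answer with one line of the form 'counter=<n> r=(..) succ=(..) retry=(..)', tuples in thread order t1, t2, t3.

state after step 3 := counter=0 r=(0,0,0) succ=(1,0,0) retry=(0,0,0)
step 4 (t3 CAS): counter=1 r=(0,0,0) succ=(1,0,1) retry=(0,0,0)
step 5 (t2 LOAD): counter=1 r=(0,1,0) succ=(1,0,1) retry=(0,0,0)
step 6 (t3 LOAD): counter=1 r=(0,1,1) succ=(1,0,1) retry=(0,0,0)
step 7 (t2 CAS): counter=2 r=(0,1,1) succ=(1,1,1) retry=(0,0,0)
step 8 (t2 LOAD): counter=2 r=(0,2,1) succ=(1,1,1) retry=(0,0,0)
step 9 (t2 CAS): counter=3 r=(0,2,1) succ=(1,2,1) retry=(0,0,0)
step 10 (t2 LOAD): counter=3 r=(0,3,1) succ=(1,2,1) retry=(0,0,0)
step 11 (t3 CAS): counter=3 r=(0,3,1) succ=(1,2,1) retry=(0,0,1)
step 12 (t2 CAS): counter=4 r=(0,3,1) succ=(1,3,1) retry=(0,0,1)

counter=4 r=(0,3,1) succ=(1,3,1) retry=(0,0,1)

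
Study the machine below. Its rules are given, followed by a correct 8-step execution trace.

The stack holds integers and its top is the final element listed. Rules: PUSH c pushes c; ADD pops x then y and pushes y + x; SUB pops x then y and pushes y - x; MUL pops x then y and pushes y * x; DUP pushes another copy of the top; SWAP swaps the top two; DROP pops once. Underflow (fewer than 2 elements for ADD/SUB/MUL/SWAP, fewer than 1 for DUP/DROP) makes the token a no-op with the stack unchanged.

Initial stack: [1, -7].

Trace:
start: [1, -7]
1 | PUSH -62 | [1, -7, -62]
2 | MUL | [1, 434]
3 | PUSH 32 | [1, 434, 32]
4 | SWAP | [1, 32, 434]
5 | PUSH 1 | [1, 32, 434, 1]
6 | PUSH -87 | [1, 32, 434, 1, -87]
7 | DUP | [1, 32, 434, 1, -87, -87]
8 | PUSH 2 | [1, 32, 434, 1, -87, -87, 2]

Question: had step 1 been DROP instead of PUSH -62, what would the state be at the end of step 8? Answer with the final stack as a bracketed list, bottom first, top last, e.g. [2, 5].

(re-executing from step 1 with the substitution; state before step 1: [1, -7])
1 | DROP | [1]
2 | MUL | [1]
3 | PUSH 32 | [1, 32]
4 | SWAP | [32, 1]
5 | PUSH 1 | [32, 1, 1]
6 | PUSH -87 | [32, 1, 1, -87]
7 | DUP | [32, 1, 1, -87, -87]
8 | PUSH 2 | [32, 1, 1, -87, -87, 2]

[32, 1, 1, -87, -87, 2]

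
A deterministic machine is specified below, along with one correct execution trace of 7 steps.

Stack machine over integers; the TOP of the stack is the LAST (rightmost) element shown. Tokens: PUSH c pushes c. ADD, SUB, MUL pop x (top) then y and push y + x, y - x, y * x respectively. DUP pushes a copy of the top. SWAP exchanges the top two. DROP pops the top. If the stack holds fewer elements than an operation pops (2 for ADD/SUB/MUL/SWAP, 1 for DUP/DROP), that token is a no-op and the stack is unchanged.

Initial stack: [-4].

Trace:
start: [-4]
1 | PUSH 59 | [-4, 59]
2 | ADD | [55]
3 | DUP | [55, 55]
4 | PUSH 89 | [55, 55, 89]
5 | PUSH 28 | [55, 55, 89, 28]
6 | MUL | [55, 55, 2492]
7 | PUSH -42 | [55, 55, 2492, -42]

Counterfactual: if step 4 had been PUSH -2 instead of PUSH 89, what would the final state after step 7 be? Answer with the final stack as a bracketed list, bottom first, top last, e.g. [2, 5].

[55, 55, -56, -42]

(re-executing from step 4 with the substitution; state before step 4: [55, 55])
4 | PUSH -2 | [55, 55, -2]
5 | PUSH 28 | [55, 55, -2, 28]
6 | MUL | [55, 55, -56]
7 | PUSH -42 | [55, 55, -56, -42]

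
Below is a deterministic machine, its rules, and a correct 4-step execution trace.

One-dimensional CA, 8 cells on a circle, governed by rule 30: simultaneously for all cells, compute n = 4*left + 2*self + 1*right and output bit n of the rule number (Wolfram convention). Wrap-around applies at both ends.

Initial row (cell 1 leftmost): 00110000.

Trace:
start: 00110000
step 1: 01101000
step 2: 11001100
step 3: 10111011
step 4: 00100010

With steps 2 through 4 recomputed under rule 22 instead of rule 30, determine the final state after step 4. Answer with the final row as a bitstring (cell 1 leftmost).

(re-executing steps 2..4 under rule 22; state before step 2: 01101000)
step 2: 10001100
step 3: 11010011
step 4: 00011100

00011100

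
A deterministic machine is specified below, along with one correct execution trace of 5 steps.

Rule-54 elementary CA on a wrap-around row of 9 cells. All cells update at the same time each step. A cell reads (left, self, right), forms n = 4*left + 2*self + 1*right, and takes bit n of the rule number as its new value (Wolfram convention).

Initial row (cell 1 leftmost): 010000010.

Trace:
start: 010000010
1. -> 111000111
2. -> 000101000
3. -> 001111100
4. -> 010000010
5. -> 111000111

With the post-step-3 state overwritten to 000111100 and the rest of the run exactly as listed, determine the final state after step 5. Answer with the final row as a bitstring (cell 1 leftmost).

011100111

state after step 3 := 000111100
4. -> 001000010
5. -> 011100111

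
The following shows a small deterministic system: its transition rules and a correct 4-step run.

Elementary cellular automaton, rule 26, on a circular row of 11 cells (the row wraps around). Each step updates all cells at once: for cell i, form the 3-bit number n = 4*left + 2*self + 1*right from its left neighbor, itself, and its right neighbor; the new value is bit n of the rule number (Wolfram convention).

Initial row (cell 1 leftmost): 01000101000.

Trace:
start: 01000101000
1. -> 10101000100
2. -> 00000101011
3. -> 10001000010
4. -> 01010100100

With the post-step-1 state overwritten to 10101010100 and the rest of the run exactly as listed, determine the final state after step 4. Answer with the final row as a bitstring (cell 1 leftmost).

state after step 1 := 10101010100
2. -> 00000000011
3. -> 10000000110
4. -> 01000001100

01000001100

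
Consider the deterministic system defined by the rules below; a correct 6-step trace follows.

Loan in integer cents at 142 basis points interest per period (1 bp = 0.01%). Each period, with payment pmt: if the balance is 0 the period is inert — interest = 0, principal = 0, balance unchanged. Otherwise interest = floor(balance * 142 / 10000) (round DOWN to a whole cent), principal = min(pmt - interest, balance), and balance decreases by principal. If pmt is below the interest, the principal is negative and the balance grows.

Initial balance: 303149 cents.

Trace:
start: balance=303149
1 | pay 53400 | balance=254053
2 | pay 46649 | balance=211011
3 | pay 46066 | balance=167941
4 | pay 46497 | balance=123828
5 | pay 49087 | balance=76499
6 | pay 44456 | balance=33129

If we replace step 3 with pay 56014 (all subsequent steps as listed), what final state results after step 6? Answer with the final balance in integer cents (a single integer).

22751

(re-executing from step 3 with the substitution; state before step 3: balance=211011)
3 | pay 56014 | balance=157993
4 | pay 46497 | balance=113739
5 | pay 49087 | balance=66267
6 | pay 44456 | balance=22751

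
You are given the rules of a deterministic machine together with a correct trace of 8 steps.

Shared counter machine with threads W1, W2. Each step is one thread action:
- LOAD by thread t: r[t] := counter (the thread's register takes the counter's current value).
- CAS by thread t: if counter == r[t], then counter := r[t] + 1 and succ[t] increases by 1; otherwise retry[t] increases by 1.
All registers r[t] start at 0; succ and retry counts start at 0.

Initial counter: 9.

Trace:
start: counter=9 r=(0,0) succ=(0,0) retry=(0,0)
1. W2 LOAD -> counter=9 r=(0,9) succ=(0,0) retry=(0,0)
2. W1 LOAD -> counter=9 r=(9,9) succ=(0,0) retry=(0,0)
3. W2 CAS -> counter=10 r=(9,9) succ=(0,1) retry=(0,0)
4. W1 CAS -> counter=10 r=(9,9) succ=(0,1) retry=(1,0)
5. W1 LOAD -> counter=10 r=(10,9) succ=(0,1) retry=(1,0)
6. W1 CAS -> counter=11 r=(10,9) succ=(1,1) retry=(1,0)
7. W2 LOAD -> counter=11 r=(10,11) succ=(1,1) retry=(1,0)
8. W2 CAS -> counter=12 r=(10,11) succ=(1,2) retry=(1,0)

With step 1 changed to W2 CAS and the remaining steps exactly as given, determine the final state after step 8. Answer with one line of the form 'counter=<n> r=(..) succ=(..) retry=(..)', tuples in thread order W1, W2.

counter=12 r=(10,11) succ=(2,1) retry=(0,2)

(re-executing from step 1 with the substitution; state before step 1: counter=9 r=(0,0) succ=(0,0) retry=(0,0))
1. W2 CAS -> counter=9 r=(0,0) succ=(0,0) retry=(0,1)
2. W1 LOAD -> counter=9 r=(9,0) succ=(0,0) retry=(0,1)
3. W2 CAS -> counter=9 r=(9,0) succ=(0,0) retry=(0,2)
4. W1 CAS -> counter=10 r=(9,0) succ=(1,0) retry=(0,2)
5. W1 LOAD -> counter=10 r=(10,0) succ=(1,0) retry=(0,2)
6. W1 CAS -> counter=11 r=(10,0) succ=(2,0) retry=(0,2)
7. W2 LOAD -> counter=11 r=(10,11) succ=(2,0) retry=(0,2)
8. W2 CAS -> counter=12 r=(10,11) succ=(2,1) retry=(0,2)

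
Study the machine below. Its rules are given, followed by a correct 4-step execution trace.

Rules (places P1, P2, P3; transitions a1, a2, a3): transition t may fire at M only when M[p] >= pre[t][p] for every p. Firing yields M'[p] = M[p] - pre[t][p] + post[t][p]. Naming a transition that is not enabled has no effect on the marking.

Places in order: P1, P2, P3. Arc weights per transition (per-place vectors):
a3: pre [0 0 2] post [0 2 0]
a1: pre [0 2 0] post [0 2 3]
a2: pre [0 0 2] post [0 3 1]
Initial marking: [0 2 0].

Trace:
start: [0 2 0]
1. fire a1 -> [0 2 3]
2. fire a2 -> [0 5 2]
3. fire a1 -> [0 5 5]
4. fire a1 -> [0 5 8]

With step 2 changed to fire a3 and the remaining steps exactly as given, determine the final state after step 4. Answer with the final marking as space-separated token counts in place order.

0 4 7

(re-executing from step 2 with the substitution; state before step 2: [0 2 3])
2. fire a3 -> [0 4 1]
3. fire a1 -> [0 4 4]
4. fire a1 -> [0 4 7]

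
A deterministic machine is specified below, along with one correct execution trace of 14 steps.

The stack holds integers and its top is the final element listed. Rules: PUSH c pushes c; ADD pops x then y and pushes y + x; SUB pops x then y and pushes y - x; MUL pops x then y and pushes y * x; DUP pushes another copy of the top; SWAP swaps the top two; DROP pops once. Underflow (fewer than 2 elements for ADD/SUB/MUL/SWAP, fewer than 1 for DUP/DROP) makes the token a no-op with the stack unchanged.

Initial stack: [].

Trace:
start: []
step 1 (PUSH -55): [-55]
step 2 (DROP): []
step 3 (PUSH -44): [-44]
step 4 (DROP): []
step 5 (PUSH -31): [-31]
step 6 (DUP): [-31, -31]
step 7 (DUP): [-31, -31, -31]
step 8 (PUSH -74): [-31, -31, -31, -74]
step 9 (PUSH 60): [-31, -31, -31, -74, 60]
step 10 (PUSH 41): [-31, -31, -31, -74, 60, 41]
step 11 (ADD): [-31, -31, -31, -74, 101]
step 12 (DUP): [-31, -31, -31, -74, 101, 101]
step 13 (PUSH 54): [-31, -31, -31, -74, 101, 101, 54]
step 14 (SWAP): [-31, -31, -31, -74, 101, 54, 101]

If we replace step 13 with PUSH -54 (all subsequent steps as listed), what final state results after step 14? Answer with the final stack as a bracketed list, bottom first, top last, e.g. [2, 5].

(re-executing from step 13 with the substitution; state before step 13: [-31, -31, -31, -74, 101, 101])
step 13 (PUSH -54): [-31, -31, -31, -74, 101, 101, -54]
step 14 (SWAP): [-31, -31, -31, -74, 101, -54, 101]

[-31, -31, -31, -74, 101, -54, 101]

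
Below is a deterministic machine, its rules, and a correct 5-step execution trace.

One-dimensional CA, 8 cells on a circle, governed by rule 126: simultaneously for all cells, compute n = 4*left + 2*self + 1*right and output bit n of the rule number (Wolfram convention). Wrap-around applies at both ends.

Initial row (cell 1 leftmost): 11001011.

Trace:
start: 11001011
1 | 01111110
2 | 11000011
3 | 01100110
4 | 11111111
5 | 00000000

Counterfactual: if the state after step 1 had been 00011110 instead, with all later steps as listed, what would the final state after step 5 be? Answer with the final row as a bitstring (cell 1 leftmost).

state after step 1 := 00011110
2 | 00110011
3 | 11111111
4 | 00000000
5 | 00000000

00000000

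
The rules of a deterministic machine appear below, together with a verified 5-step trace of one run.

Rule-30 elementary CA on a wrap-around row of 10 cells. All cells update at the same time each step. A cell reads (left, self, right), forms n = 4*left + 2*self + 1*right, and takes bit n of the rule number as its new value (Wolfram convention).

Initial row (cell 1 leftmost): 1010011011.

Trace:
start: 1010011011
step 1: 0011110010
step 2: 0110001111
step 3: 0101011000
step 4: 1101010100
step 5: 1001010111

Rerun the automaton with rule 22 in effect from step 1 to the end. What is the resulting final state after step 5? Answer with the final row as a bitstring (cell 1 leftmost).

1000001101

(re-executing steps 1..5 under rule 22; state before step 1: 1010011011)
step 1: 0011100000
step 2: 0100010000
step 3: 1110111000
step 4: 0000000101
step 5: 1000001101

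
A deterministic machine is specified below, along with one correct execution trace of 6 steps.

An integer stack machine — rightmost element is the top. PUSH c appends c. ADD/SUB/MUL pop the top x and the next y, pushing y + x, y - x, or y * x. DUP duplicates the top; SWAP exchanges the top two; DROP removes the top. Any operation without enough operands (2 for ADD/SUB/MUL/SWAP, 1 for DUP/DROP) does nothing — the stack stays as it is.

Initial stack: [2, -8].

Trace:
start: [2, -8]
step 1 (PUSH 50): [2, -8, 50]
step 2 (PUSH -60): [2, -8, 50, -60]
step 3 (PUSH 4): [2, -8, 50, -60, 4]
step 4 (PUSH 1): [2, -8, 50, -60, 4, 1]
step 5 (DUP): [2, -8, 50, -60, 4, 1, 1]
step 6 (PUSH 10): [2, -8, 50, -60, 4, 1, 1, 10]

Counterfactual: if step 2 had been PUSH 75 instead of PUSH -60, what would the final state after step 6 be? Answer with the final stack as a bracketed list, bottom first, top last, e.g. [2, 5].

[2, -8, 50, 75, 4, 1, 1, 10]

(re-executing from step 2 with the substitution; state before step 2: [2, -8, 50])
step 2 (PUSH 75): [2, -8, 50, 75]
step 3 (PUSH 4): [2, -8, 50, 75, 4]
step 4 (PUSH 1): [2, -8, 50, 75, 4, 1]
step 5 (DUP): [2, -8, 50, 75, 4, 1, 1]
step 6 (PUSH 10): [2, -8, 50, 75, 4, 1, 1, 10]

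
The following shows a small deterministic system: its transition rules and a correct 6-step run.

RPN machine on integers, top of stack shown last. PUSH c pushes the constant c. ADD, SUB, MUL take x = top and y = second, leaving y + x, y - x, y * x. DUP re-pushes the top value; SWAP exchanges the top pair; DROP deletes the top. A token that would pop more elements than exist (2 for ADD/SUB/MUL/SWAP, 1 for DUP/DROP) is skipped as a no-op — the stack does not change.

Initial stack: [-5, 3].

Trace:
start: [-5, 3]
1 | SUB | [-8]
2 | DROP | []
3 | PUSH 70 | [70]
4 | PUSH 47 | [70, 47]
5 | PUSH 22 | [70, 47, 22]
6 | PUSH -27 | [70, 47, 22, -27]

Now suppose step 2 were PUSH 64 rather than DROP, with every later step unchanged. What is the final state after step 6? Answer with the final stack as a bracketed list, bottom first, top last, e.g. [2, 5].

[-8, 64, 70, 47, 22, -27]

(re-executing from step 2 with the substitution; state before step 2: [-8])
2 | PUSH 64 | [-8, 64]
3 | PUSH 70 | [-8, 64, 70]
4 | PUSH 47 | [-8, 64, 70, 47]
5 | PUSH 22 | [-8, 64, 70, 47, 22]
6 | PUSH -27 | [-8, 64, 70, 47, 22, -27]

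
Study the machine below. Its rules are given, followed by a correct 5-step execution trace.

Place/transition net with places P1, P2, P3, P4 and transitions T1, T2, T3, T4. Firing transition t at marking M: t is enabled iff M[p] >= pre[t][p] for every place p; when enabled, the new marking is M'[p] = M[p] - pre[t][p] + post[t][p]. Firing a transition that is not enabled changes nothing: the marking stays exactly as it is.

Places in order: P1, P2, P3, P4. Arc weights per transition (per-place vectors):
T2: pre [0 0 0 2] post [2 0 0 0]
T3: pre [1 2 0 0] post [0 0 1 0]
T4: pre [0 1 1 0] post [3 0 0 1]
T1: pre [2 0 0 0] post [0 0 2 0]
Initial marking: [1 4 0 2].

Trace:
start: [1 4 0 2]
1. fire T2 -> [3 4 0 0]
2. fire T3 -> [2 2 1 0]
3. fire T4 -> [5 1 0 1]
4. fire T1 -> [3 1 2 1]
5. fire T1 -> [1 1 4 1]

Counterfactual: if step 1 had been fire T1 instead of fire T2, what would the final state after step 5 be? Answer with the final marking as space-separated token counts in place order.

(re-executing from step 1 with the substitution; state before step 1: [1 4 0 2])
1. fire T1 -> [1 4 0 2]
2. fire T3 -> [0 2 1 2]
3. fire T4 -> [3 1 0 3]
4. fire T1 -> [1 1 2 3]
5. fire T1 -> [1 1 2 3]

1 1 2 3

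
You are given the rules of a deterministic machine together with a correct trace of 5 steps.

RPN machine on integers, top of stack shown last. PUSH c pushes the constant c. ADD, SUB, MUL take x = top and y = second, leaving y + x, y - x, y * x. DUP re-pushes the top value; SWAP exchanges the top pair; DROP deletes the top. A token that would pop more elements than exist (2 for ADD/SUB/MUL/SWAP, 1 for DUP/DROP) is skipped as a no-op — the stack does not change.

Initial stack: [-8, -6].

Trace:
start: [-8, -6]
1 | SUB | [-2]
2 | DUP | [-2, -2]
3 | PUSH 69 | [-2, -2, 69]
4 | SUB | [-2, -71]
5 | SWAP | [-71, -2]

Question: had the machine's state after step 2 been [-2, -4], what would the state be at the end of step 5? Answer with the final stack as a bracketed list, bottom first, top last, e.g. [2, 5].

[-73, -2]

state after step 2 := [-2, -4]
3 | PUSH 69 | [-2, -4, 69]
4 | SUB | [-2, -73]
5 | SWAP | [-73, -2]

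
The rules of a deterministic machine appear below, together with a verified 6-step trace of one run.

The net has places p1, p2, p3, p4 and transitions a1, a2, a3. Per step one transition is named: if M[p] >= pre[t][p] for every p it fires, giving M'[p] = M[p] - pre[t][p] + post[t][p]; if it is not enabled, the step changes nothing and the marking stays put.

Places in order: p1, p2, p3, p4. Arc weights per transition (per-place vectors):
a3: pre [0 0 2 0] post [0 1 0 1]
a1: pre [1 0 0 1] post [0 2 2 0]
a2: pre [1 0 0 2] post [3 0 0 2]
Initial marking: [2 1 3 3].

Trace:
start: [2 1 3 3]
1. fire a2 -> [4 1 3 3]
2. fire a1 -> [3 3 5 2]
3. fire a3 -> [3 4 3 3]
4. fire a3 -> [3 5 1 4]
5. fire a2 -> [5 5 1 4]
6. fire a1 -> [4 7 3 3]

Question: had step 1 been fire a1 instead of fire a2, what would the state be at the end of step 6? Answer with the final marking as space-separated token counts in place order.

0 7 3 3

(re-executing from step 1 with the substitution; state before step 1: [2 1 3 3])
1. fire a1 -> [1 3 5 2]
2. fire a1 -> [0 5 7 1]
3. fire a3 -> [0 6 5 2]
4. fire a3 -> [0 7 3 3]
5. fire a2 -> [0 7 3 3]
6. fire a1 -> [0 7 3 3]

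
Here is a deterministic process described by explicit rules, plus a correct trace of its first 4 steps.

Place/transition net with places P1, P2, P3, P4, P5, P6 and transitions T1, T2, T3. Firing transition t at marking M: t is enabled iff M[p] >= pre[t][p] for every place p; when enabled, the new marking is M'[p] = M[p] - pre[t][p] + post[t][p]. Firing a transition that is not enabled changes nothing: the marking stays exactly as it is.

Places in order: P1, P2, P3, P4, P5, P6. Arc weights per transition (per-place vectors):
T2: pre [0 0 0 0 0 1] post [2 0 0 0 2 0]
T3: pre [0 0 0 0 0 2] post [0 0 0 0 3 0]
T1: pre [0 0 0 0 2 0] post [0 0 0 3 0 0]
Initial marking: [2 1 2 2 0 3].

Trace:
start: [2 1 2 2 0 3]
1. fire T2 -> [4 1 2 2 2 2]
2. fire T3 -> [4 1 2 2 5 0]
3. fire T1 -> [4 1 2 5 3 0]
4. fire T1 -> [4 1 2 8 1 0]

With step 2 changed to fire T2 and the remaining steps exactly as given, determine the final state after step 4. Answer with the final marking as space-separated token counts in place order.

6 1 2 8 0 1

(re-executing from step 2 with the substitution; state before step 2: [4 1 2 2 2 2])
2. fire T2 -> [6 1 2 2 4 1]
3. fire T1 -> [6 1 2 5 2 1]
4. fire T1 -> [6 1 2 8 0 1]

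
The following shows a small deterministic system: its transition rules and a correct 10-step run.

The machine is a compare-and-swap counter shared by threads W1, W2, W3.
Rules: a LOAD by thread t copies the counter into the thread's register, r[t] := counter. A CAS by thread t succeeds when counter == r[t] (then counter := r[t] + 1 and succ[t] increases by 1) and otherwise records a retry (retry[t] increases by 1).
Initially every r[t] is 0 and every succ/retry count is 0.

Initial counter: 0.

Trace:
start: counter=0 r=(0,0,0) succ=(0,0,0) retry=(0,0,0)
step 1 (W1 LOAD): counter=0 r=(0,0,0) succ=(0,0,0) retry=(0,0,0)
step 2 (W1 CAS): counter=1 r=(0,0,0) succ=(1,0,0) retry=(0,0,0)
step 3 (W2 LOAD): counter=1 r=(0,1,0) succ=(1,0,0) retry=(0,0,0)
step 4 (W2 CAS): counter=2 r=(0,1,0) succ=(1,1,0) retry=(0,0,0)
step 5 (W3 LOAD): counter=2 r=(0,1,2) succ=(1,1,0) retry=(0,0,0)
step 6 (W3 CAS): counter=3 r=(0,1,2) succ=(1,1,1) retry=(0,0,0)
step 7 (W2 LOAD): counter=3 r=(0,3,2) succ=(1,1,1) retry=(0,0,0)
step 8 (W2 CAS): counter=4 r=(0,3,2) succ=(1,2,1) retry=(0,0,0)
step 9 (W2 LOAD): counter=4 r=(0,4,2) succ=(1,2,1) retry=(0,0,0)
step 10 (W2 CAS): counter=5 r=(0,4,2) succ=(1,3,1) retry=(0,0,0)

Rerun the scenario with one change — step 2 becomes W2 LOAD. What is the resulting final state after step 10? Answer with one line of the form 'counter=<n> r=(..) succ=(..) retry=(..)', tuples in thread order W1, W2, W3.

counter=4 r=(0,3,1) succ=(0,3,1) retry=(0,0,0)

(re-executing from step 2 with the substitution; state before step 2: counter=0 r=(0,0,0) succ=(0,0,0) retry=(0,0,0))
step 2 (W2 LOAD): counter=0 r=(0,0,0) succ=(0,0,0) retry=(0,0,0)
step 3 (W2 LOAD): counter=0 r=(0,0,0) succ=(0,0,0) retry=(0,0,0)
step 4 (W2 CAS): counter=1 r=(0,0,0) succ=(0,1,0) retry=(0,0,0)
step 5 (W3 LOAD): counter=1 r=(0,0,1) succ=(0,1,0) retry=(0,0,0)
step 6 (W3 CAS): counter=2 r=(0,0,1) succ=(0,1,1) retry=(0,0,0)
step 7 (W2 LOAD): counter=2 r=(0,2,1) succ=(0,1,1) retry=(0,0,0)
step 8 (W2 CAS): counter=3 r=(0,2,1) succ=(0,2,1) retry=(0,0,0)
step 9 (W2 LOAD): counter=3 r=(0,3,1) succ=(0,2,1) retry=(0,0,0)
step 10 (W2 CAS): counter=4 r=(0,3,1) succ=(0,3,1) retry=(0,0,0)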